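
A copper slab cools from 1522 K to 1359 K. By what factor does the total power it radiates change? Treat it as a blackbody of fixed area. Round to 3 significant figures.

P₂/P₁ ≈ 0.636

P ∝ T⁴, so P₂/P₁ = (T₂/T₁)⁴ = (1359/1522)⁴ = (0.892904)⁴ = 0.636.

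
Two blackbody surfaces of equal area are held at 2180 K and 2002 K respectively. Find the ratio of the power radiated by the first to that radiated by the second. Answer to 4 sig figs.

With equal areas, P₁/P₂ = (T₁/T₂)⁴ = (2180/2002)⁴ = 1.406.

P₁/P₂ ≈ 1.406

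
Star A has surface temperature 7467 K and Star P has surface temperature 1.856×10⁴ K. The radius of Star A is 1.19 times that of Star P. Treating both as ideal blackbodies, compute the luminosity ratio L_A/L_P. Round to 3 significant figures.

L ∝ R²T⁴, so L_A/L_P = (R_A/R_P)²(T_A/T_P)⁴ = (1.19)² × (7467/1.856×10⁴)⁴ = 1.4161 × 0.0261983 = 0.0371.

L_A/L_P ≈ 0.0371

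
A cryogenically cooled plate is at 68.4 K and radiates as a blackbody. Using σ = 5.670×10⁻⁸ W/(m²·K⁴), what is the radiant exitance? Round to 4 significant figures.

Stefan–Boltzmann: I = σT⁴ = 5.670×10⁻⁸ × (68.4)⁴ = 1.241 W/m².

I ≈ 1.241 W/m²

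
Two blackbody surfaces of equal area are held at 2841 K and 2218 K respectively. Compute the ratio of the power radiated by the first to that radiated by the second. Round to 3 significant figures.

P₁/P₂ ≈ 2.69

With equal areas, P₁/P₂ = (T₁/T₂)⁴ = (2841/2218)⁴ = 2.69.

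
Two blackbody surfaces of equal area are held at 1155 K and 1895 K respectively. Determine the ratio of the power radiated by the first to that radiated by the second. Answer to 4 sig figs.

P₁/P₂ ≈ 0.1380

With equal areas, P₁/P₂ = (T₁/T₂)⁴ = (1155/1895)⁴ = 0.1380.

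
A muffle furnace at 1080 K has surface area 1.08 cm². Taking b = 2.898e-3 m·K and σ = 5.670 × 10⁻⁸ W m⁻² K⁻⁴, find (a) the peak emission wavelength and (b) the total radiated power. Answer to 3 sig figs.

λ_max ≈ 2.68×10³ nm; P ≈ 8.33 W

(a) λ_max = b/T = 2.898×10⁻³/1080 = 2.683×10⁻⁶ m = 2.68×10³ nm.
Area A = 1.08 cm² = 1.08×10⁻⁴ m².
(b) P = σAT⁴ = 5.670×10⁻⁸×1.08×10⁻⁴×(1080)⁴ = 8.33 W.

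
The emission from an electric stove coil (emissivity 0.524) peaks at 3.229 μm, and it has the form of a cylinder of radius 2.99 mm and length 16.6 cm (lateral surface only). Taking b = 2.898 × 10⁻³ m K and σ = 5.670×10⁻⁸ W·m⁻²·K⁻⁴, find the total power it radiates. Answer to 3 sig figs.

P ≈ 60.1 W

Wien's law: T = b/λ_max = 2.898×10⁻³/3.229×10⁻⁶ = 897.491 K.
Lateral area A = 2πrL = 2π×2.99×10⁻³×0.166 = 3.11860×10⁻³ m².
Then P = εσAT⁴ = 0.524×5.670×10⁻⁸×3.11860×10⁻³×(897.491)⁴ = 60.1 W.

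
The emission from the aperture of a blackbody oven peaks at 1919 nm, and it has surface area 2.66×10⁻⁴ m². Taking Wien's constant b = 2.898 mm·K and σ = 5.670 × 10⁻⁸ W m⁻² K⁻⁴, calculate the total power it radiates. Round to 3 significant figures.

P ≈ 78.4 W

Wien's law: T = b/λ_max = 2.898×10⁻³/1.919×10⁻⁶ = 1510.16 K.
Area A = 2.66×10⁻⁴ m².
Then P = σAT⁴ = 5.670×10⁻⁸×2.66×10⁻⁴×(1510.16)⁴ = 78.4 W.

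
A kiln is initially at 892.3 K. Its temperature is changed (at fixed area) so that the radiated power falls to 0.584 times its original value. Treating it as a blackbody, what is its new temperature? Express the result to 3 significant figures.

P ∝ T⁴, so T₂/T₁ = (P₂/P₁)^(1/4) = (0.584)^(1/4) = 0.874185.
T₂ = 892.3 × 0.874185 = 780 K.

T₂ ≈ 780 K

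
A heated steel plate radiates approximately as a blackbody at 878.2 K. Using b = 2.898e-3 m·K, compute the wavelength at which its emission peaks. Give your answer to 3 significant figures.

λ_max ≈ 3.30 μm

Wien's displacement law: λ_max = b/T = (2.898×10⁻³ m·K)/(878.2 K) = 3.300×10⁻⁶ m.
That is 3.30 μm, in the infrared range.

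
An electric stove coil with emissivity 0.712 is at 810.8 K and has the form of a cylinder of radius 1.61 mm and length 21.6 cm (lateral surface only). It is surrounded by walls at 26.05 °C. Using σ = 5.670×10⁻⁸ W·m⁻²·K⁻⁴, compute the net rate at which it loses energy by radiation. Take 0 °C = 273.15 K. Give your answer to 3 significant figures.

Net loss ≈ 37.4 W

Surroundings: T = 26.05 °C + 273.15 = 299.20 K.
Lateral area A = 2πrL = 2π×1.61×10⁻³×0.216 = 2.18504×10⁻³ m².
Net radiated power P_net = εσA(T⁴ − T₀⁴) = 0.712×5.670×10⁻⁸×2.18504×10⁻³×(810.8⁴ − 299.20⁴).
T⁴ − T₀⁴ = 4.32170×10¹¹ − 8.01394×10⁹ = 4.24156×10¹¹ K⁴, so P_net = 37.4 W.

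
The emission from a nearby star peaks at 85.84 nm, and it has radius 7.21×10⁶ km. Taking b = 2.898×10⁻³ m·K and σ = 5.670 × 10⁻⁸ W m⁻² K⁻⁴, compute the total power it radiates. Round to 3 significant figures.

Wien's law: T = b/λ_max = 2.898×10⁻³/8.584×10⁻⁸ = 33760.5 K.
Surface area A = 4πR² = 4π(7.21×10⁹ m)² = 6.53251×10²⁰ m².
Then P = σAT⁴ = 5.670×10⁻⁸×6.53251×10²⁰×(33760.5)⁴ = 4.81×10³¹ W.

P ≈ 4.81×10³¹ W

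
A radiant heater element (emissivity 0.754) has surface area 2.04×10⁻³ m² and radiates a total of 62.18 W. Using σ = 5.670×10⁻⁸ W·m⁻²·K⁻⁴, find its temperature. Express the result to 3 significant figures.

Area A = 2.04×10⁻³ m².
P = εσAT⁴ ⇒ T = (P/(εσA))^(1/4) = (62.18/(0.754×5.670×10⁻⁸×2.04×10⁻³))^(1/4) = 919 K.

T ≈ 919 K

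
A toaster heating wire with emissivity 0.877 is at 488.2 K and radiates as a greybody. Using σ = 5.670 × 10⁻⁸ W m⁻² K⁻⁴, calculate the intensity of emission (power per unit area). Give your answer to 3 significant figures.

I ≈ 2.82×10³ W/m²

Stefan–Boltzmann: I = εσT⁴ = 0.877 × 5.670×10⁻⁸ × (488.2)⁴ = 2.82×10³ W/m².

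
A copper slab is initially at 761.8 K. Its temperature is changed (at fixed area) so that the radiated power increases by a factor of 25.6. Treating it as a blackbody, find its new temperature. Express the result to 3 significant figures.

T₂ ≈ 1.71×10³ K

P ∝ T⁴, so T₂/T₁ = (P₂/P₁)^(1/4) = (25.6)^(1/4) = 2.24937.
T₂ = 761.8 × 2.24937 = 1.71×10³ K.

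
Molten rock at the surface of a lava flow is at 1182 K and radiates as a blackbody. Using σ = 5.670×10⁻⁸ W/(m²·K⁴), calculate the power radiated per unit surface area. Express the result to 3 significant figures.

I ≈ 1.11×10⁵ W/m²

Stefan–Boltzmann: I = σT⁴ = 5.670×10⁻⁸ × (1182)⁴ = 1.11×10⁵ W/m².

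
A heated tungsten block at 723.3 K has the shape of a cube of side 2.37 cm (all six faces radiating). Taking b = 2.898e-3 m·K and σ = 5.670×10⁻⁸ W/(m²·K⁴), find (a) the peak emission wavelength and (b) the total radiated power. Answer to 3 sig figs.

(a) λ_max = b/T = 2.898×10⁻³/723.3 = 4.007×10⁻⁶ m = 4.01 μm.
Area A = 6s² = 6×(0.0237 m)² = 3.37014×10⁻³ m².
(b) P = σAT⁴ = 5.670×10⁻⁸×3.37014×10⁻³×(723.3)⁴ = 52.3 W.

λ_max ≈ 4.01 μm; P ≈ 52.3 W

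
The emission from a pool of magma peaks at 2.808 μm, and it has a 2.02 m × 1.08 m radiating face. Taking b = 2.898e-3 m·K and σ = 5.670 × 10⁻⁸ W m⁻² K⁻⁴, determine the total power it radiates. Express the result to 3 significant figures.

Wien's law: T = b/λ_max = 2.898×10⁻³/2.808×10⁻⁶ = 1032.05 K.
Area A = 2.02 × 1.08 = 2.1816 m².
Then P = σAT⁴ = 5.670×10⁻⁸×2.1816×(1032.05)⁴ = 1.40×10⁵ W.

P ≈ 1.40×10⁵ W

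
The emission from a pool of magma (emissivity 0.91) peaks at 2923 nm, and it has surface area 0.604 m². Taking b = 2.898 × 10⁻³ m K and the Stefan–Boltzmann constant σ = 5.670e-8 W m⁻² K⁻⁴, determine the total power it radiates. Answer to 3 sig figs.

Wien's law: T = b/λ_max = 2.898×10⁻³/2.923×10⁻⁶ = 991.447 K.
Area A = 0.604 m².
Then P = εσAT⁴ = 0.91×5.670×10⁻⁸×0.604×(991.447)⁴ = 3.01×10⁴ W.

P ≈ 3.01×10⁴ W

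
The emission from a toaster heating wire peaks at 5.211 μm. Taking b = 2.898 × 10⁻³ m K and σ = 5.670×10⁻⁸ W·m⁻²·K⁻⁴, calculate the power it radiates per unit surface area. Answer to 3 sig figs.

I ≈ 5.42×10³ W/m²

Wien's law: T = b/λ_max = 2.898×10⁻³/5.211×10⁻⁶ = 556.131 K.
Then I = σT⁴ = 5.670×10⁻⁸×(556.131)⁴ = 5.42×10³ W/m².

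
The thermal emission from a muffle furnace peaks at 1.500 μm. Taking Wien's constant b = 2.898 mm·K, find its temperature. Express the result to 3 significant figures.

Wien's law gives T = b/λ_max = (2.898×10⁻³ m·K)/(1.500×10⁻⁶ m) = 1.93×10³ K.

T ≈ 1.93×10³ K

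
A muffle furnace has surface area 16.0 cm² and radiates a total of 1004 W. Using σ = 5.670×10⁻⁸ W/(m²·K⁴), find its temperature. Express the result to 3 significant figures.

T ≈ 1.82×10³ K

Area A = 16.0 cm² = 1.60×10⁻³ m².
P = σAT⁴ ⇒ T = (P/(σA))^(1/4) = (1004/(5.670×10⁻⁸×1.60×10⁻³))^(1/4) = 1.82×10³ K.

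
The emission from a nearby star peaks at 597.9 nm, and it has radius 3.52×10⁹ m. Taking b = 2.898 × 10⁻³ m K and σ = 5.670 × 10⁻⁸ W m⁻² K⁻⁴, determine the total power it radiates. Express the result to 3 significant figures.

P ≈ 4.87×10²⁷ W

Wien's law: T = b/λ_max = 2.898×10⁻³/5.979×10⁻⁷ = 4846.96 K.
Surface area A = 4πR² = 4π(3.52×10⁹ m)² = 1.55702×10²⁰ m².
Then P = σAT⁴ = 5.670×10⁻⁸×1.55702×10²⁰×(4846.96)⁴ = 4.87×10²⁷ W.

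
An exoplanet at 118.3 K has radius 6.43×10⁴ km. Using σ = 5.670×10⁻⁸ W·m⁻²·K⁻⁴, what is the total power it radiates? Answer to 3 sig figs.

P ≈ 5.77×10¹⁷ W

Surface area A = 4πR² = 4π(6.43×10⁷ m)² = 5.19555×10¹⁶ m².
P = σAT⁴ = 5.670×10⁻⁸ × 5.19555×10¹⁶ × (118.3)⁴ = 5.77×10¹⁷ W.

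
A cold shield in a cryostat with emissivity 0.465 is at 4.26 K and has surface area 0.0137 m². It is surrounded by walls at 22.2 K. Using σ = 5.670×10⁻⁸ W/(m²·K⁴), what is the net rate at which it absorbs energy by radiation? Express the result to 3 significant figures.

Net gain ≈ 8.76×10⁻⁵ W

Area A = 0.0137 m².
Net radiated power P_net = εσA(T⁴ − T₀⁴) = 0.465×5.670×10⁻⁸×0.0137×(4.26⁴ − 22.2⁴).
T⁴ − T₀⁴ = 329.335 − 2.42891×10⁵ = -2.42562×10⁵ K⁴, so P_net = -8.76×10⁻⁵ W — negative, meaning a net gain of 8.76×10⁻⁵ W.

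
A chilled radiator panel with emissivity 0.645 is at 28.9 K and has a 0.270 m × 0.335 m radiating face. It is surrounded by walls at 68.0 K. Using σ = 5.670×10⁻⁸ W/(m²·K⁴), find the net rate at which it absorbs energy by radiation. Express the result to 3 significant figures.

Net gain ≈ 0.0684 W

Area A = 0.270 × 0.335 = 0.09045 m².
Net radiated power P_net = εσA(T⁴ − T₀⁴) = 0.645×5.670×10⁻⁸×0.09045×(28.9⁴ − 68.0⁴).
T⁴ − T₀⁴ = 6.97576×10⁵ − 2.13814×10⁷ = -2.06838×10⁷ K⁴, so P_net = -0.0684 W — negative, meaning a net gain of 0.0684 W.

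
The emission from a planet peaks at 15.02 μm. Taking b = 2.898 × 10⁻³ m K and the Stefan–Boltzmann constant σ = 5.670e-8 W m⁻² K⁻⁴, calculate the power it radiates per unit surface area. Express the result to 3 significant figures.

I ≈ 78.6 W/m²

Wien's law: T = b/λ_max = 2.898×10⁻³/1.502×10⁻⁵ = 192.943 K.
Then I = σT⁴ = 5.670×10⁻⁸×(192.943)⁴ = 78.6 W/m².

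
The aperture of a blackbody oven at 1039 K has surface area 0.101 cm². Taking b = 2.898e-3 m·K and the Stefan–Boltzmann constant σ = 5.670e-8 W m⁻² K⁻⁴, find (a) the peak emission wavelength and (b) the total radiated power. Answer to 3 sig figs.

(a) λ_max = b/T = 2.898×10⁻³/1039 = 2.789×10⁻⁶ m = 2.79×10³ nm.
Area A = 0.101 cm² = 1.01×10⁻⁵ m².
(b) P = σAT⁴ = 5.670×10⁻⁸×1.01×10⁻⁵×(1039)⁴ = 0.667 W.

λ_max ≈ 2.79×10³ nm; P ≈ 0.667 W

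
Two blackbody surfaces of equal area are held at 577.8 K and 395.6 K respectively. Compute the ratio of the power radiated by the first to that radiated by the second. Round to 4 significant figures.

P₁/P₂ ≈ 4.551

With equal areas, P₁/P₂ = (T₁/T₂)⁴ = (577.8/395.6)⁴ = 4.551.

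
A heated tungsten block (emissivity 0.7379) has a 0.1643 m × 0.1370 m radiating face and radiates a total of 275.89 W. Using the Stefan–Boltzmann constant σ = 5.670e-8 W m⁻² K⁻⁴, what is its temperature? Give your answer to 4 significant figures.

T ≈ 735.7 K

Area A = 0.1643 × 0.1370 = 0.0225091 m².
P = εσAT⁴ ⇒ T = (P/(εσA))^(1/4) = (275.89/(0.7379×5.670×10⁻⁸×0.0225091))^(1/4) = 735.7 K.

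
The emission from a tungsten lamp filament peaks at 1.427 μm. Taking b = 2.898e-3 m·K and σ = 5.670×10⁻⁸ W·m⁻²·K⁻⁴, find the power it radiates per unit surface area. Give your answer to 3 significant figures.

I ≈ 9.64×10⁵ W/m²

Wien's law: T = b/λ_max = 2.898×10⁻³/1.427×10⁻⁶ = 2030.83 K.
Then I = σT⁴ = 5.670×10⁻⁸×(2030.83)⁴ = 9.64×10⁵ W/m².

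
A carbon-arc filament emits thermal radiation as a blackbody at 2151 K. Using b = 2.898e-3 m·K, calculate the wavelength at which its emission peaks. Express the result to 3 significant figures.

Wien's displacement law: λ_max = b/T = (2.898×10⁻³ m·K)/(2151 K) = 1.347×10⁻⁶ m.
That is 1.35×10³ nm, in the infrared range.

λ_max ≈ 1.35×10³ nm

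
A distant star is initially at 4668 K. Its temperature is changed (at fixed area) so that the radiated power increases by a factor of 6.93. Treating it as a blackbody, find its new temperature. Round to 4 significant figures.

P ∝ T⁴, so T₂/T₁ = (P₂/P₁)^(1/4) = (6.93)^(1/4) = 1.62249.
T₂ = 4668 × 1.62249 = 7574 K.

T₂ ≈ 7574 K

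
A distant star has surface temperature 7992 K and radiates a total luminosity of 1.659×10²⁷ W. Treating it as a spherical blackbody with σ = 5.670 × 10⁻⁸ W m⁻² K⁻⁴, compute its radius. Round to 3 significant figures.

L = 4πR²σT⁴ ⇒ R = √(L/(4πσT⁴)).
σT⁴ = 2.31316×10⁸ W/m², so R = √(1.659×10²⁷/(4π×2.31316×10⁸)) = 7.55×10⁸ m.

R ≈ 7.55×10⁸ m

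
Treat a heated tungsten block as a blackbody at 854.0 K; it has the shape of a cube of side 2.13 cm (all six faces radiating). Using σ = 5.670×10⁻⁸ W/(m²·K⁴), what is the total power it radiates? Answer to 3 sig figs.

Area A = 6s² = 6×(0.0213 m)² = 2.72214×10⁻³ m².
P = σAT⁴ = 5.670×10⁻⁸ × 2.72214×10⁻³ × (854.0)⁴ = 82.1 W.

P ≈ 82.1 W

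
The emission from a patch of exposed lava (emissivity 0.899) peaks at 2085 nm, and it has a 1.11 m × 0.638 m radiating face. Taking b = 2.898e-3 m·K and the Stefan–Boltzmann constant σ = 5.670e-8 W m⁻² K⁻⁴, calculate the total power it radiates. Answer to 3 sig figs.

Wien's law: T = b/λ_max = 2.898×10⁻³/2.085×10⁻⁶ = 1389.93 K.
Area A = 1.11 × 0.638 = 0.70818 m².
Then P = εσAT⁴ = 0.899×5.670×10⁻⁸×0.70818×(1389.93)⁴ = 1.35×10⁵ W.

P ≈ 1.35×10⁵ W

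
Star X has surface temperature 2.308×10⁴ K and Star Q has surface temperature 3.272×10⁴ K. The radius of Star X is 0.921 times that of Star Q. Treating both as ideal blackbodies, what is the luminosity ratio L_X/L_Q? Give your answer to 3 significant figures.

L_X/L_Q ≈ 0.210

L ∝ R²T⁴, so L_X/L_Q = (R_X/R_Q)²(T_X/T_Q)⁴ = (0.921)² × (2.308×10⁴/3.272×10⁴)⁴ = 0.848241 × 0.247565 = 0.210.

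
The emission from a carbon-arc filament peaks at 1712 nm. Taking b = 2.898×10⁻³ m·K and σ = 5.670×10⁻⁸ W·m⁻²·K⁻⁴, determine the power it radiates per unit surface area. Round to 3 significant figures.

I ≈ 4.66×10⁵ W/m²

Wien's law: T = b/λ_max = 2.898×10⁻³/1.712×10⁻⁶ = 1692.76 K.
Then I = σT⁴ = 5.670×10⁻⁸×(1692.76)⁴ = 4.66×10⁵ W/m².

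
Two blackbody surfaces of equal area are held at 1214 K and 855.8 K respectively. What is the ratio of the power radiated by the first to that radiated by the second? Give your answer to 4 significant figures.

P₁/P₂ ≈ 4.049

With equal areas, P₁/P₂ = (T₁/T₂)⁴ = (1214/855.8)⁴ = 4.049.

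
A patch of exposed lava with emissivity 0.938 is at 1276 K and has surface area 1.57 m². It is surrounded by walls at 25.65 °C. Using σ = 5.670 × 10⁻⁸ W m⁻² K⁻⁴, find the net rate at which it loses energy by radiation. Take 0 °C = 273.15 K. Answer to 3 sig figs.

Surroundings: T = 25.65 °C + 273.15 = 298.80 K.
Area A = 1.57 m².
Net radiated power P_net = εσA(T⁴ − T₀⁴) = 0.938×5.670×10⁻⁸×1.57×(1276⁴ − 298.80⁴).
T⁴ − T₀⁴ = 2.65096×10¹² − 7.97118×10⁹ = 2.64299×10¹² K⁴, so P_net = 2.21×10⁵ W.

Net loss ≈ 2.21×10⁵ W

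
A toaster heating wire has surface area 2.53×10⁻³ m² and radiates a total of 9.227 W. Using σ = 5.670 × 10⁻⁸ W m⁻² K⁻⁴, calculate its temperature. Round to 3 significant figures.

T ≈ 504 K

Area A = 2.53×10⁻³ m².
P = σAT⁴ ⇒ T = (P/(σA))^(1/4) = (9.227/(5.670×10⁻⁸×2.53×10⁻³))^(1/4) = 504 K.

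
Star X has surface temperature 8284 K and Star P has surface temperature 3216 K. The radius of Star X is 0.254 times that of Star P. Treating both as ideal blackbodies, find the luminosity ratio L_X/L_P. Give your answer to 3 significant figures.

L ∝ R²T⁴, so L_X/L_P = (R_X/R_P)²(T_X/T_P)⁴ = (0.254)² × (8284/3216)⁴ = 0.064516 × 44.0247 = 2.84.

L_X/L_P ≈ 2.84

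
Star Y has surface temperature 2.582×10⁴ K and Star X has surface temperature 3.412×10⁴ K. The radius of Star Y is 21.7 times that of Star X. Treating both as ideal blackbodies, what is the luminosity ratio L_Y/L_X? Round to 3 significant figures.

L ∝ R²T⁴, so L_Y/L_X = (R_Y/R_X)²(T_Y/T_X)⁴ = (21.7)² × (2.582×10⁴/3.412×10⁴)⁴ = 470.89 × 0.327936 = 154.

L_Y/L_X ≈ 154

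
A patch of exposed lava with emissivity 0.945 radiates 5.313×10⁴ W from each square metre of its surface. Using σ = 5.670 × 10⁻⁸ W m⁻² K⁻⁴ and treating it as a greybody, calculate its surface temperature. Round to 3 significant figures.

T ≈ 998 K

I = εσT⁴, so T = (I/εσ)^(1/4) = (5.313×10⁴/(0.945×5.670×10⁻⁸))^(1/4) = 998 K.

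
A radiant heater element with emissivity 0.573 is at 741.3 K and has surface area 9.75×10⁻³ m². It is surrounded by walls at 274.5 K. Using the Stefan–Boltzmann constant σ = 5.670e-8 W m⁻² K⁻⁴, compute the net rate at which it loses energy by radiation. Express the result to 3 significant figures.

Net loss ≈ 93.9 W

Area A = 9.75×10⁻³ m².
Net radiated power P_net = εσA(T⁴ − T₀⁴) = 0.573×5.670×10⁻⁸×9.75×10⁻³×(741.3⁴ − 274.5⁴).
T⁴ − T₀⁴ = 3.01978×10¹¹ − 5.67766×10⁹ = 2.96300×10¹¹ K⁴, so P_net = 93.9 W.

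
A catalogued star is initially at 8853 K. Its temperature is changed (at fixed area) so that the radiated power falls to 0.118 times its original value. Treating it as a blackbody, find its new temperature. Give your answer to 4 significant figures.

T₂ ≈ 5189 K

P ∝ T⁴, so T₂/T₁ = (P₂/P₁)^(1/4) = (0.118)^(1/4) = 0.586098.
T₂ = 8853 × 0.586098 = 5189 K.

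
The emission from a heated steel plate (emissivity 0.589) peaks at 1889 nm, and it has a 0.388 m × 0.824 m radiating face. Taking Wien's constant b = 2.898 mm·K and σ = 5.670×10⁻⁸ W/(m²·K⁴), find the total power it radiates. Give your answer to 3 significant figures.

P ≈ 5.91×10⁴ W

Wien's law: T = b/λ_max = 2.898×10⁻³/1.889×10⁻⁶ = 1534.15 K.
Area A = 0.388 × 0.824 = 0.319712 m².
Then P = εσAT⁴ = 0.589×5.670×10⁻⁸×0.319712×(1534.15)⁴ = 5.91×10⁴ W.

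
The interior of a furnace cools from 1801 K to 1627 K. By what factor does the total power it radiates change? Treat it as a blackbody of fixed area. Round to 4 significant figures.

P₂/P₁ ≈ 0.6660

P ∝ T⁴, so P₂/P₁ = (T₂/T₁)⁴ = (1627/1801)⁴ = (0.903387)⁴ = 0.6660.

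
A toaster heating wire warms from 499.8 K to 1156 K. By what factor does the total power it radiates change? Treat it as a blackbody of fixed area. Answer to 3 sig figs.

P ∝ T⁴, so P₂/P₁ = (T₂/T₁)⁴ = (1156/499.8)⁴ = (2.31293)⁴ = 28.6.

P₂/P₁ ≈ 28.6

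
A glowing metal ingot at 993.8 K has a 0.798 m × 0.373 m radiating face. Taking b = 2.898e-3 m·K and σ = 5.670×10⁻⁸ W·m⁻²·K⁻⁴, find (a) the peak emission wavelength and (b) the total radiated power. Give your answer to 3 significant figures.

(a) λ_max = b/T = 2.898×10⁻³/993.8 = 2.916×10⁻⁶ m = 2.92×10³ nm.
Area A = 0.798 × 0.373 = 0.297654 m².
(b) P = σAT⁴ = 5.670×10⁻⁸×0.297654×(993.8)⁴ = 1.65×10⁴ W.

λ_max ≈ 2.92×10³ nm; P ≈ 1.65×10⁴ W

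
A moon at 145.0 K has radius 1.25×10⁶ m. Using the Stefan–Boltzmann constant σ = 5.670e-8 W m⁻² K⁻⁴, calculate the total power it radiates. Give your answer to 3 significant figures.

Surface area A = 4πR² = 4π(1.25×10⁶ m)² = 1.96350×10¹³ m².
P = σAT⁴ = 5.670×10⁻⁸ × 1.96350×10¹³ × (145.0)⁴ = 4.92×10¹⁴ W.

P ≈ 4.92×10¹⁴ W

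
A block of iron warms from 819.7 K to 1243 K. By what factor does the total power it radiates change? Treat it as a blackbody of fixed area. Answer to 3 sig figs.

P₂/P₁ ≈ 5.29

P ∝ T⁴, so P₂/P₁ = (T₂/T₁)⁴ = (1243/819.7)⁴ = (1.51641)⁴ = 5.29.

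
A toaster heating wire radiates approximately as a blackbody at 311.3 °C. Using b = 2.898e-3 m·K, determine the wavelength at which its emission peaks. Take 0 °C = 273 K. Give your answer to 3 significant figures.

T = 311.3 °C + 273 = 584.3 K.
Wien's displacement law: λ_max = b/T = (2.898×10⁻³ m·K)/(584.3 K) = 4.960×10⁻⁶ m.
That is 4.96 μm, in the infrared range.

λ_max ≈ 4.96 μm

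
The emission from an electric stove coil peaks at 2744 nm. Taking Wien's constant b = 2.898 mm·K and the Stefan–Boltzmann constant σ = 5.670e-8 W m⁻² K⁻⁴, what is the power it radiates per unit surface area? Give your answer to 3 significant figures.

I ≈ 7.05×10⁴ W/m²

Wien's law: T = b/λ_max = 2.898×10⁻³/2.744×10⁻⁶ = 1056.12 K.
Then I = σT⁴ = 5.670×10⁻⁸×(1056.12)⁴ = 7.05×10⁴ W/m².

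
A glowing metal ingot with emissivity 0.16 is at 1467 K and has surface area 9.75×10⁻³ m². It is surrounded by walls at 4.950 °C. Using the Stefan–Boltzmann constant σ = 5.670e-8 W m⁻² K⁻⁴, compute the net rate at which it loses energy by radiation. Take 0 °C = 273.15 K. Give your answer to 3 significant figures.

Surroundings: T = 4.950 °C + 273.15 = 278.100 K.
Area A = 9.75×10⁻³ m².
Net radiated power P_net = εσA(T⁴ − T₀⁴) = 0.16×5.670×10⁻⁸×9.75×10⁻³×(1467⁴ − 278.100⁴).
T⁴ − T₀⁴ = 4.63149×10¹² − 5.98142×10⁹ = 4.62551×10¹² K⁴, so P_net = 409 W.

Net loss ≈ 409 W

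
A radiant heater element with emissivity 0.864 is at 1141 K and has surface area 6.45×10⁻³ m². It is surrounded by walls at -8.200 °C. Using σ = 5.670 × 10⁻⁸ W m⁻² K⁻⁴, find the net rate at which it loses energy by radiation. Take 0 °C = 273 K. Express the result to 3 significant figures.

Net loss ≈ 534 W

Surroundings: T = -8.200 °C + 273 = 264.800 K.
Area A = 6.45×10⁻³ m².
Net radiated power P_net = εσA(T⁴ − T₀⁴) = 0.864×5.670×10⁻⁸×6.45×10⁻³×(1141⁴ − 264.800⁴).
T⁴ − T₀⁴ = 1.69489×10¹² − 4.91668×10⁹ = 1.68997×10¹² K⁴, so P_net = 534 W.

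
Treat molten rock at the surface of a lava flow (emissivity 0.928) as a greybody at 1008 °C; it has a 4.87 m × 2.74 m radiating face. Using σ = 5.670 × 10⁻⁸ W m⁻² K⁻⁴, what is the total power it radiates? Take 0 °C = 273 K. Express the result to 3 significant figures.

P ≈ 1.89×10⁶ W

T = 1008 °C + 273 = 1281 K.
Area A = 4.87 × 2.74 = 13.3438 m².
P = εσAT⁴ = 0.928 × 5.670×10⁻⁸ × 13.3438 × (1281)⁴ = 1.89×10⁶ W.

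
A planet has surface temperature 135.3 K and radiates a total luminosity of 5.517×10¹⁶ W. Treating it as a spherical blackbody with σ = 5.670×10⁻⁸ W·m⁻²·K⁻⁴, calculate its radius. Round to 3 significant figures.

L = 4πR²σT⁴ ⇒ R = √(L/(4πσT⁴)).
σT⁴ = 19.0009 W/m², so R = √(5.517×10¹⁶/(4π×19.0009)) = 1.52×10⁷ m.

R ≈ 1.52×10⁷ m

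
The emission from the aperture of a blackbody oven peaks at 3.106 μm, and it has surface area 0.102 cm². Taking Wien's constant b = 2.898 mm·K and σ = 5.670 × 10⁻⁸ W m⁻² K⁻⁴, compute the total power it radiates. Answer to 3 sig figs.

P ≈ 0.438 W

Wien's law: T = b/λ_max = 2.898×10⁻³/3.106×10⁻⁶ = 933.033 K.
Area A = 0.102 cm² = 1.02×10⁻⁵ m².
Then P = σAT⁴ = 5.670×10⁻⁸×1.02×10⁻⁵×(933.033)⁴ = 0.438 W.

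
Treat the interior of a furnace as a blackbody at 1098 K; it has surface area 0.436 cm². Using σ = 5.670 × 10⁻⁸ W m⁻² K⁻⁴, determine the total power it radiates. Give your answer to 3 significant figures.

Area A = 0.436 cm² = 4.36×10⁻⁵ m².
P = σAT⁴ = 5.670×10⁻⁸ × 4.36×10⁻⁵ × (1098)⁴ = 3.59 W.

P ≈ 3.59 W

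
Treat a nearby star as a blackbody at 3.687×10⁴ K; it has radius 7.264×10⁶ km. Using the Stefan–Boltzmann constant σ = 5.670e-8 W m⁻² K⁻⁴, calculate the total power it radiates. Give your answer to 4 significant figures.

Surface area A = 4πR² = 4π(7.264×10⁹ m)² = 6.63073×10²⁰ m².
P = σAT⁴ = 5.670×10⁻⁸ × 6.63073×10²⁰ × (3.687×10⁴)⁴ = 6.948×10³¹ W.

P ≈ 6.948×10³¹ W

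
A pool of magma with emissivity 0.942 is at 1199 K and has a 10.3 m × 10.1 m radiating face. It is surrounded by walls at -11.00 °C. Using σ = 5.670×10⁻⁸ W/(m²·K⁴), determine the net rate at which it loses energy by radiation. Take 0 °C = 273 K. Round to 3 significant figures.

Surroundings: T = -11.00 °C + 273 = 262.00 K.
Area A = 10.3 × 10.1 = 104.03 m².
Net radiated power P_net = εσA(T⁴ − T₀⁴) = 0.942×5.670×10⁻⁸×104.03×(1199⁴ − 262.00⁴).
T⁴ − T₀⁴ = 2.06670×10¹² − 4.71200×10⁹ = 2.06199×10¹² K⁴, so P_net = 1.15×10⁷ W.

Net loss ≈ 1.15×10⁷ W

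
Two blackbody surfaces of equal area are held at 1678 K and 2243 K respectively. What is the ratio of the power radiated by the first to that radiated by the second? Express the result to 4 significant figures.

P₁/P₂ ≈ 0.3132

With equal areas, P₁/P₂ = (T₁/T₂)⁴ = (1678/2243)⁴ = 0.3132.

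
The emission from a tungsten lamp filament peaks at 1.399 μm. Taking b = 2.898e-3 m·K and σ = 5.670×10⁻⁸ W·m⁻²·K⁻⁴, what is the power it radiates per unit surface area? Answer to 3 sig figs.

Wien's law: T = b/λ_max = 2.898×10⁻³/1.399×10⁻⁶ = 2071.48 K.
Then I = σT⁴ = 5.670×10⁻⁸×(2071.48)⁴ = 1.04×10⁶ W/m².

I ≈ 1.04×10⁶ W/m²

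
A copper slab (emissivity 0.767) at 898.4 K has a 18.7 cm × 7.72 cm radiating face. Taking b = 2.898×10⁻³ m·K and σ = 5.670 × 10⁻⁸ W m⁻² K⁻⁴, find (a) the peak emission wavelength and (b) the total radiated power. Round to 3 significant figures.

λ_max ≈ 3.23 μm; P ≈ 409 W

(a) λ_max = b/T = 2.898×10⁻³/898.4 = 3.226×10⁻⁶ m = 3.23 μm.
Area A = 0.187 × 0.0772 = 0.0144364 m².
(b) P = εσAT⁴ = 0.767×5.670×10⁻⁸×0.0144364×(898.4)⁴ = 409 W.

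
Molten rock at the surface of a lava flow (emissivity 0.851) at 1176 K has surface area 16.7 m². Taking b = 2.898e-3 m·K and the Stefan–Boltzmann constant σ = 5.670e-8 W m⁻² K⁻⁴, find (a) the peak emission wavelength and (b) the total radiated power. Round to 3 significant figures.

λ_max ≈ 2.46 μm; P ≈ 1.54×10⁶ W

(a) λ_max = b/T = 2.898×10⁻³/1176 = 2.464×10⁻⁶ m = 2.46 μm.
Area A = 16.7 m².
(b) P = εσAT⁴ = 0.851×5.670×10⁻⁸×16.7×(1176)⁴ = 1.54×10⁶ W.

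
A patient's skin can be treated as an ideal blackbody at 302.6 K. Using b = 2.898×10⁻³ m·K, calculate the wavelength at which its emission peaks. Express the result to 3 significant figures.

λ_max ≈ 9.58 μm

Wien's displacement law: λ_max = b/T = (2.898×10⁻³ m·K)/(302.6 K) = 9.577×10⁻⁶ m.
That is 9.58 μm, in the infrared range.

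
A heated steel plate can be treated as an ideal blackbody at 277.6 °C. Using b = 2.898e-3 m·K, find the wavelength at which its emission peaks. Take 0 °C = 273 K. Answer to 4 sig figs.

T = 277.6 °C + 273 = 550.6 K.
Wien's displacement law: λ_max = b/T = (2.898×10⁻³ m·K)/(550.6 K) = 5.2633×10⁻⁶ m.
That is 5.263 μm, in the infrared range.

λ_max ≈ 5.263 μm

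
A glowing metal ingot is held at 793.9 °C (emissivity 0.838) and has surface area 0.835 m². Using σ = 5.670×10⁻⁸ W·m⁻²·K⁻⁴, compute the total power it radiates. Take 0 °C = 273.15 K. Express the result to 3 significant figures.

P ≈ 5.14×10⁴ W

T = 793.9 °C + 273.15 = 1067.05 K.
Area A = 0.835 m².
P = εσAT⁴ = 0.838 × 5.670×10⁻⁸ × 0.835 × (1067.05)⁴ = 5.14×10⁴ W.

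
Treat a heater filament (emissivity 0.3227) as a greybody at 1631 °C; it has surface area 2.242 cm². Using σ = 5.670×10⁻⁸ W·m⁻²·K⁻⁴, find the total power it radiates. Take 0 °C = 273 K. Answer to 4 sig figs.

P ≈ 53.91 W

T = 1631 °C + 273 = 1904 K.
Area A = 2.242 cm² = 2.242×10⁻⁴ m².
P = εσAT⁴ = 0.3227 × 5.670×10⁻⁸ × 2.242×10⁻⁴ × (1904)⁴ = 53.91 W.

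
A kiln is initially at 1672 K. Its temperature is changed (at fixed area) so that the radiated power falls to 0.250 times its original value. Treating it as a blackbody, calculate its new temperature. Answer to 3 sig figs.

T₂ ≈ 1.18×10³ K

P ∝ T⁴, so T₂/T₁ = (P₂/P₁)^(1/4) = (0.250)^(1/4) = 0.707107.
T₂ = 1672 × 0.707107 = 1.18×10³ K.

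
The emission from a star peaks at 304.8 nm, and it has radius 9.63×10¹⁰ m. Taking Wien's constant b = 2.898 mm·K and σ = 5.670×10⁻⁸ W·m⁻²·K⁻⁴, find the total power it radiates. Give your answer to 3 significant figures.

Wien's law: T = b/λ_max = 2.898×10⁻³/3.048×10⁻⁷ = 9507.87 K.
Surface area A = 4πR² = 4π(9.63×10¹⁰ m)² = 1.16537×10²³ m².
Then P = σAT⁴ = 5.670×10⁻⁸×1.16537×10²³×(9507.87)⁴ = 5.40×10³¹ W.

P ≈ 5.40×10³¹ W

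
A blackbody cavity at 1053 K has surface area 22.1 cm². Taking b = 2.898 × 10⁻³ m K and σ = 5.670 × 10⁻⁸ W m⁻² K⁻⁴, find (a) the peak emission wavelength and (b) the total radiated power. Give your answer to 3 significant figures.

λ_max ≈ 2.75×10³ nm; P ≈ 154 W

(a) λ_max = b/T = 2.898×10⁻³/1053 = 2.752×10⁻⁶ m = 2.75×10³ nm.
Area A = 22.1 cm² = 2.21×10⁻³ m².
(b) P = σAT⁴ = 5.670×10⁻⁸×2.21×10⁻³×(1053)⁴ = 154 W.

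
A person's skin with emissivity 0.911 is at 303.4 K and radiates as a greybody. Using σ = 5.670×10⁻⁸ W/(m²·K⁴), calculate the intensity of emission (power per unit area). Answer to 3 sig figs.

I ≈ 438 W/m²

Stefan–Boltzmann: I = εσT⁴ = 0.911 × 5.670×10⁻⁸ × (303.4)⁴ = 438 W/m².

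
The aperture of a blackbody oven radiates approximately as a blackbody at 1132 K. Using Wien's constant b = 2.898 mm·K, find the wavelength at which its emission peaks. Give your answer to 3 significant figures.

Wien's displacement law: λ_max = b/T = (2.898×10⁻³ m·K)/(1132 K) = 2.560×10⁻⁶ m.
That is 2.56×10³ nm, in the infrared range.

λ_max ≈ 2.56×10³ nm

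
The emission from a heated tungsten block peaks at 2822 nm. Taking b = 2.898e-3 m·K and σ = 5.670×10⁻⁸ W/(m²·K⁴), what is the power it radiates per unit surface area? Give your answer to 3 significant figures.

Wien's law: T = b/λ_max = 2.898×10⁻³/2.822×10⁻⁶ = 1026.93 K.
Then I = σT⁴ = 5.670×10⁻⁸×(1026.93)⁴ = 6.31×10⁴ W/m².

I ≈ 6.31×10⁴ W/m²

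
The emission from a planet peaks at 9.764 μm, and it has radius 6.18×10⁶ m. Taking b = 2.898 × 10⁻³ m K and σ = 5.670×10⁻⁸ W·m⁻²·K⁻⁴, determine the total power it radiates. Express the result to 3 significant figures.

P ≈ 2.11×10¹⁷ W

Wien's law: T = b/λ_max = 2.898×10⁻³/9.764×10⁻⁶ = 296.805 K.
Surface area A = 4πR² = 4π(6.18×10⁶ m)² = 4.79940×10¹⁴ m².
Then P = σAT⁴ = 5.670×10⁻⁸×4.79940×10¹⁴×(296.805)⁴ = 2.11×10¹⁷ W.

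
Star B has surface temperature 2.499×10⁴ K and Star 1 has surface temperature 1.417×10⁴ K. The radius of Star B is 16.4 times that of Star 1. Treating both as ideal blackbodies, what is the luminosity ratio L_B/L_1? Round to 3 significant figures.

L_B/L_1 ≈ 2.60×10³

L ∝ R²T⁴, so L_B/L_1 = (R_B/R_1)²(T_B/T_1)⁴ = (16.4)² × (2.499×10⁴/1.417×10⁴)⁴ = 268.96 × 9.67354 = 2.60×10³.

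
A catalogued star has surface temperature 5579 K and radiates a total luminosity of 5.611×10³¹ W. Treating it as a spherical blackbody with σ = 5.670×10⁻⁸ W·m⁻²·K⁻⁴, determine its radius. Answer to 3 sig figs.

L = 4πR²σT⁴ ⇒ R = √(L/(4πσT⁴)).
σT⁴ = 5.49299×10⁷ W/m², so R = √(5.611×10³¹/(4π×5.49299×10⁷)) = 2.85×10¹¹ m.

R ≈ 2.85×10¹¹ m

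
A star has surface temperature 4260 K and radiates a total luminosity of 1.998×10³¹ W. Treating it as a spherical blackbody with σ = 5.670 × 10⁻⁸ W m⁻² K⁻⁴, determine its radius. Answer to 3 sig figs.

R ≈ 2.92×10¹¹ m

L = 4πR²σT⁴ ⇒ R = √(L/(4πσT⁴)).
σT⁴ = 1.86733×10⁷ W/m², so R = √(1.998×10³¹/(4π×1.86733×10⁷)) = 2.92×10¹¹ m.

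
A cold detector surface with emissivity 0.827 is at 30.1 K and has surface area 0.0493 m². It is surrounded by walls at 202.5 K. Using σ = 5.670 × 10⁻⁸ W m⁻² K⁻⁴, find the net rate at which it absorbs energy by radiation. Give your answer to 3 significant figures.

Net gain ≈ 3.89 W

Area A = 0.0493 m².
Net radiated power P_net = εσA(T⁴ − T₀⁴) = 0.827×5.670×10⁻⁸×0.0493×(30.1⁴ − 202.5⁴).
T⁴ − T₀⁴ = 8.20854×10⁵ − 1.68151×10⁹ = -1.68069×10⁹ K⁴, so P_net = -3.89 W — negative, meaning a net gain of 3.89 W.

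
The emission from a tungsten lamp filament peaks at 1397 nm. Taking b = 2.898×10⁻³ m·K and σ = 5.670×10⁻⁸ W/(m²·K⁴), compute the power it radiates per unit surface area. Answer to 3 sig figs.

Wien's law: T = b/λ_max = 2.898×10⁻³/1.397×10⁻⁶ = 2074.45 K.
Then I = σT⁴ = 5.670×10⁻⁸×(2074.45)⁴ = 1.05×10⁶ W/m².

I ≈ 1.05×10⁶ W/m²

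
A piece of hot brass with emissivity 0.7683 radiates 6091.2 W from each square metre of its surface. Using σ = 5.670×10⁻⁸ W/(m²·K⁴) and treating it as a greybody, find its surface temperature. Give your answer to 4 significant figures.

I = εσT⁴, so T = (I/εσ)^(1/4) = (6091.2/(0.7683×5.670×10⁻⁸))^(1/4) = 611.5 K.

T ≈ 611.5 K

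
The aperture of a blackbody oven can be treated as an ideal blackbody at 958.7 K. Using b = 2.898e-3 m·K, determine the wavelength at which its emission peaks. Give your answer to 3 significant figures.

Wien's displacement law: λ_max = b/T = (2.898×10⁻³ m·K)/(958.7 K) = 3.023×10⁻⁶ m.
That is 3.02 μm, in the infrared range.

λ_max ≈ 3.02 μm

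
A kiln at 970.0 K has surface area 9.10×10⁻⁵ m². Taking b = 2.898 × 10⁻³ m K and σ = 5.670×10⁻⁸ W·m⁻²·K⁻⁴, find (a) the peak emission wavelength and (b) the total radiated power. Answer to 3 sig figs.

(a) λ_max = b/T = 2.898×10⁻³/970.0 = 2.988×10⁻⁶ m = 2.99 μm.
Area A = 9.10×10⁻⁵ m².
(b) P = σAT⁴ = 5.670×10⁻⁸×9.10×10⁻⁵×(970.0)⁴ = 4.57 W.

λ_max ≈ 2.99 μm; P ≈ 4.57 W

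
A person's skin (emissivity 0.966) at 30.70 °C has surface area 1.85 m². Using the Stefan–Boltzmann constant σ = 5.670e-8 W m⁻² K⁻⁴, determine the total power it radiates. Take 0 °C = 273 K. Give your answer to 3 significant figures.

T = 30.70 °C + 273 = 303.70 K.
Area A = 1.85 m².
P = εσAT⁴ = 0.966 × 5.670×10⁻⁸ × 1.85 × (303.70)⁴ = 862 W.

P ≈ 862 W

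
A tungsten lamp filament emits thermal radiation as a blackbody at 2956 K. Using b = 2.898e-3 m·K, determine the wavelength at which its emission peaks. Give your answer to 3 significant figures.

λ_max ≈ 0.980 μm

Wien's displacement law: λ_max = b/T = (2.898×10⁻³ m·K)/(2956 K) = 9.804×10⁻⁷ m.
That is 0.980 μm, in the infrared range.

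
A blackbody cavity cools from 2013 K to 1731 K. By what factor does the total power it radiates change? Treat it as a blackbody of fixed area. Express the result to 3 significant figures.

P₂/P₁ ≈ 0.547

P ∝ T⁴, so P₂/P₁ = (T₂/T₁)⁴ = (1731/2013)⁴ = (0.859911)⁴ = 0.547.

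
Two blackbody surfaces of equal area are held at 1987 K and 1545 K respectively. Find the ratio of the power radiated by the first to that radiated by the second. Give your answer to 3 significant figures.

With equal areas, P₁/P₂ = (T₁/T₂)⁴ = (1987/1545)⁴ = 2.74.

P₁/P₂ ≈ 2.74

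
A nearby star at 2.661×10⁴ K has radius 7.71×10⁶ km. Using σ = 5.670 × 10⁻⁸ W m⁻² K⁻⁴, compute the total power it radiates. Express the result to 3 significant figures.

P ≈ 2.12×10³¹ W

Surface area A = 4πR² = 4π(7.71×10⁹ m)² = 7.46997×10²⁰ m².
P = σAT⁴ = 5.670×10⁻⁸ × 7.46997×10²⁰ × (2.661×10⁴)⁴ = 2.12×10³¹ W.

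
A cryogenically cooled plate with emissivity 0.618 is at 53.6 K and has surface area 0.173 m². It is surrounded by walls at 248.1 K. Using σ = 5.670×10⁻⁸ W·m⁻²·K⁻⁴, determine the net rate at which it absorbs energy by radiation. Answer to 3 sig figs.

Net gain ≈ 22.9 W

Area A = 0.173 m².
Net radiated power P_net = εσA(T⁴ − T₀⁴) = 0.618×5.670×10⁻⁸×0.173×(53.6⁴ − 248.1⁴).
T⁴ − T₀⁴ = 8.25390×10⁶ − 3.78885×10⁹ = -3.78060×10⁹ K⁴, so P_net = -22.9 W — negative, meaning a net gain of 22.9 W.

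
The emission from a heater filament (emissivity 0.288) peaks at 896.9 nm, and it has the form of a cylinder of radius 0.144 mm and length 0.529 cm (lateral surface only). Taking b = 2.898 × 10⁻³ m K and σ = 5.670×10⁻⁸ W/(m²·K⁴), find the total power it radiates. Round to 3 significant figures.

P ≈ 8.52 W

Wien's law: T = b/λ_max = 2.898×10⁻³/8.969×10⁻⁷ = 3231.13 K.
Lateral area A = 2πrL = 2π×1.44×10⁻⁴×5.29×10⁻³ = 4.78628×10⁻⁶ m².
Then P = εσAT⁴ = 0.288×5.670×10⁻⁸×4.78628×10⁻⁶×(3231.13)⁴ = 8.52 W.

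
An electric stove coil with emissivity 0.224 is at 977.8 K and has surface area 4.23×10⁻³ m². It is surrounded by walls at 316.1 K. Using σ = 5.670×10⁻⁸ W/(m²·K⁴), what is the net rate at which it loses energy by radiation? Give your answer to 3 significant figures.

Net loss ≈ 48.6 W

Area A = 4.23×10⁻³ m².
Net radiated power P_net = εσA(T⁴ − T₀⁴) = 0.224×5.670×10⁻⁸×4.23×10⁻³×(977.8⁴ − 316.1⁴).
T⁴ − T₀⁴ = 9.14114×10¹¹ − 9.98385×10⁹ = 9.04130×10¹¹ K⁴, so P_net = 48.6 W.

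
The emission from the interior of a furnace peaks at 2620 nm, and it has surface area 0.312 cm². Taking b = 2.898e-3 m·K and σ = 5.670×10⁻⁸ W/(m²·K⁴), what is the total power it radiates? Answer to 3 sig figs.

Wien's law: T = b/λ_max = 2.898×10⁻³/2.620×10⁻⁶ = 1106.11 K.
Area A = 0.312 cm² = 3.12×10⁻⁵ m².
Then P = σAT⁴ = 5.670×10⁻⁸×3.12×10⁻⁵×(1106.11)⁴ = 2.65 W.

P ≈ 2.65 W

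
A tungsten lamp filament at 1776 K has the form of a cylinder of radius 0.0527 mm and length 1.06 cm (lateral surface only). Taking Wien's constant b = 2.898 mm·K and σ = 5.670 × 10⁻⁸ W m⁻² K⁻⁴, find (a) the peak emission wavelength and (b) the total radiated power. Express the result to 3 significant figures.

λ_max ≈ 1.63×10³ nm; P ≈ 1.98 W

(a) λ_max = b/T = 2.898×10⁻³/1776 = 1.632×10⁻⁶ m = 1.63×10³ nm.
Lateral area A = 2πrL = 2π×5.27×10⁻⁵×0.0106 = 3.50991×10⁻⁶ m².
(b) P = σAT⁴ = 5.670×10⁻⁸×3.50991×10⁻⁶×(1776)⁴ = 1.98 W.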